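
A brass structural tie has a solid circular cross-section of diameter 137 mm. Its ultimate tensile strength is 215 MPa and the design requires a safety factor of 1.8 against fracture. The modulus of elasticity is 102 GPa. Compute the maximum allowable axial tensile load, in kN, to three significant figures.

σ_allow = 215/1.8 = 119.4 MPa.
A = πd²/4 = π×137²/4 = 14740 mm².
F_allow = σ_allow × A = 119.4×14740 = 1.761×10^6 N.

F_allow = 1760 kN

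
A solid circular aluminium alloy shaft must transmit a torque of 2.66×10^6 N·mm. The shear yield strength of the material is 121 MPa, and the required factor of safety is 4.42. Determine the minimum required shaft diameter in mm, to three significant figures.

Allowable shear stress τ_allow = 121/4.42 = 27.38 MPa.
For a solid shaft τ = 16T/(πd³), so d³ = 16T/(π τ_allow) = 16×2660000/(π×27.38) = 494900 mm³.
d = (494900)^(1/3) = 79.10 mm.

d = 79.1 mm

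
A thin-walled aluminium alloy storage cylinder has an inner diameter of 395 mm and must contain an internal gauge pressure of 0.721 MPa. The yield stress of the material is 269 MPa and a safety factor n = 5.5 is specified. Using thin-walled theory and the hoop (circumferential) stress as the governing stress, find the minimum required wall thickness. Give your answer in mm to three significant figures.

σ_allow = 269/5.5 = 48.91 MPa.
Hoop stress σ_h = pD/(2t), so t = pD/(2σ_allow) = 0.721×395/(2×48.91) = 2.911 mm.

t = 2.91 mm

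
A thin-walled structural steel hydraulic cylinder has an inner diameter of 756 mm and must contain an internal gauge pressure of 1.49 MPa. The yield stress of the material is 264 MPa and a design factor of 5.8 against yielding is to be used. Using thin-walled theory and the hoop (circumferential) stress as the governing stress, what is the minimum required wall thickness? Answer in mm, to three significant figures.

t = 12.4 mm

σ_allow = 264/5.8 = 45.52 MPa.
Hoop stress σ_h = pD/(2t), so t = pD/(2σ_allow) = 1.49×756/(2×45.52) = 12.37 mm.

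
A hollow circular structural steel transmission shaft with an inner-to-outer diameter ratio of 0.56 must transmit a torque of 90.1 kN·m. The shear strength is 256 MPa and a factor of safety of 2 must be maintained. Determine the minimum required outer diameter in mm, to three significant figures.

d_o = 158 mm

τ_allow = 256/2 = 128.0 MPa.
For a hollow shaft τ = 16T/[πd_o³(1−k⁴)] with k = 0.56, so 1−k⁴ = 0.9017.
d_o³ = 16T/[π τ_allow (1−k⁴)] = 16×9.0100×10^7/(π×128.0×0.9017) = 3.976×10^6 mm³.
d_o = 158.4 mm.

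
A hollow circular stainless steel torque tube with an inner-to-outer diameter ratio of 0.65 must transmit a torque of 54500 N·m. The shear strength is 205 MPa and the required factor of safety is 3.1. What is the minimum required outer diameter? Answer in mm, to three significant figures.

τ_allow = 205/3.1 = 66.13 MPa.
For a hollow shaft τ = 16T/[πd_o³(1−k⁴)] with k = 0.65, so 1−k⁴ = 0.8215.
d_o³ = 16T/[π τ_allow (1−k⁴)] = 16×5.4500×10^7/(π×66.13×0.8215) = 5.109×10^6 mm³.
d_o = 172.2 mm.

d_o = 172 mm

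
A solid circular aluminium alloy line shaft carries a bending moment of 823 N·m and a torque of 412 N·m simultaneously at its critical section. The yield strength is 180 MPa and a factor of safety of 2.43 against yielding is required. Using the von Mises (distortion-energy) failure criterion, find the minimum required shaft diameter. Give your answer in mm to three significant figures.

d = 49.8 mm

σ_allow = σ_y/n = 180/2.43 = 74.07 MPa.
For a solid shaft σ_b = 32M/(πd³) and τ = 16T/(πd³), so the von Mises stress is σ' = (16/πd³)·√(4M²+3T²).
√(4M²+3T²) = √(4×(823000)² + 3×(412000)²) = 1.794×10^6 N·mm.
d³ = 16×1.794×10^6/(π×74.07) = 123300 mm³.
d = 49.78 mm.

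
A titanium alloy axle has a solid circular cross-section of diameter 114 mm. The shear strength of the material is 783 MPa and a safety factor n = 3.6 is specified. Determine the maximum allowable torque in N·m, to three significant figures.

τ_allow = 783/3.6 = 217.5 MPa.
For a solid shaft T_allow = τ_allow·πd³/16; πd³/16 = π×114³/16 = 290900 mm³.
T_allow = 217.5×290900 = 6.327×10^7 N·mm = 63270 N·m.

T_allow = 63300 N·m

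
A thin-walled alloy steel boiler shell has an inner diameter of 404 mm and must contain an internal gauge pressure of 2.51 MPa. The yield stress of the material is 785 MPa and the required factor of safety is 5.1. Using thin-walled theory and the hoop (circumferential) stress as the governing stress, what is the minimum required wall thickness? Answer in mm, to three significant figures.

t = 3.29 mm

σ_allow = 785/5.1 = 153.9 MPa.
Hoop stress σ_h = pD/(2t), so t = pD/(2σ_allow) = 2.51×404/(2×153.9) = 3.294 mm.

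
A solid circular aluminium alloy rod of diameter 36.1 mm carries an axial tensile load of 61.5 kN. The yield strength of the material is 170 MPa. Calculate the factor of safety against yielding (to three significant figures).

n = 2.83

A = πd²/4 = 1024 mm².
σ = F/A = 61500/1024 = 60.09 MPa.
n = 170/60.09 = 2.829.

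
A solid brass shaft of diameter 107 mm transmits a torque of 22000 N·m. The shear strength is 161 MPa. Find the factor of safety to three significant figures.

τ = 16T/(πd³) = 16×2.2000×10^7/(π×107³) = 91.46 MPa.
n = τ_limit/τ = 161/91.46 = 1.760.

n = 1.76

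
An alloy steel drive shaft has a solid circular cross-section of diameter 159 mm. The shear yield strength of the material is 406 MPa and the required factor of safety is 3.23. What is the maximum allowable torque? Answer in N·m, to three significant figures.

τ_allow = 406/3.23 = 125.7 MPa.
For a solid shaft T_allow = τ_allow·πd³/16; πd³/16 = π×159³/16 = 789300 mm³.
T_allow = 125.7×789300 = 9.921×10^7 N·mm = 99210 N·m.

T_allow = 99200 N·m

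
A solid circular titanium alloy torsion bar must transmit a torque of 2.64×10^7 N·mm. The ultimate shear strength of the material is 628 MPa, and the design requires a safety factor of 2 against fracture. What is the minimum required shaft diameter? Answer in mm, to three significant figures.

Allowable shear stress τ_allow = 628/2 = 314.0 MPa.
For a solid shaft τ = 16T/(πd³), so d³ = 16T/(π τ_allow) = 16×2.6400×10^7/(π×314.0) = 428200 mm³.
d = (428200)^(1/3) = 75.37 mm.

d = 75.4 mm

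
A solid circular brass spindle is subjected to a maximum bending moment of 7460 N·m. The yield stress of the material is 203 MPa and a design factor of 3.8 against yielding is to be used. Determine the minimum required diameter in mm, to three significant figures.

d = 112 mm

σ_allow = 203/3.8 = 53.42 MPa.
For a solid circular section σ = 32M/(πd³), so d³ = 32M/(π σ_allow) = 32×7460000/(π×53.42) = 1.422×10^6 mm³.
d = 112.5 mm.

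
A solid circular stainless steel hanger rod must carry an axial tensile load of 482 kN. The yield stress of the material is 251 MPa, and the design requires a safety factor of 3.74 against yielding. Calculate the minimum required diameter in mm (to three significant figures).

d = 95.6 mm

Allowable stress σ_allow = 251/3.74 = 67.11 MPa.
Required area A = F/σ_allow = 482000/67.11 = 7182 mm².
A = πd²/4 → d = √(4A/π) = 95.63 mm.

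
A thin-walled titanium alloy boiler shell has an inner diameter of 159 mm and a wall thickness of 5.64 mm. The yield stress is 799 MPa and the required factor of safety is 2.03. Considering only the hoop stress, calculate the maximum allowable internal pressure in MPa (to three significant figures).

σ_allow = 799/2.03 = 393.6 MPa.
σ_h = pD/(2t) → p_allow = 2σ_allow t/D = 2×393.6×5.64/159 = 27.92 MPa.

p_allow = 27.9 MPa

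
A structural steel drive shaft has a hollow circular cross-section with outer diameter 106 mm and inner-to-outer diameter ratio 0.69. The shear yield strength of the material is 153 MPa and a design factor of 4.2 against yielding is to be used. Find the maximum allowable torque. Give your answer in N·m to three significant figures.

T_allow = 6590 N·m

τ_allow = 153/4.2 = 36.43 MPa.
For a hollow shaft T_allow = τ_allow·πd_o³(1−k⁴)/16 with 1−k⁴ = 0.7733, so πd_o³(1−k⁴)/16 = 180800 mm³.
T_allow = 36.43×180800 = 6.588×10^6 N·mm = 6588 N·m.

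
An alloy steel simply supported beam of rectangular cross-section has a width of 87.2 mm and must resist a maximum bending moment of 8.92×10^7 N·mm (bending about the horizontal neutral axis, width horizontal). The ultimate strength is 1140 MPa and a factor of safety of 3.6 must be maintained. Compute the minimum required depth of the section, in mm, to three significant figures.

h = 139 mm

σ_allow = 1140/3.6 = 316.7 MPa.
For a rectangular section σ = 6M/(bh²), so h² = 6M/(b σ_allow) = 6×8.9200×10^7/(87.2×316.7) = 19380 mm².
h = 139.2 mm.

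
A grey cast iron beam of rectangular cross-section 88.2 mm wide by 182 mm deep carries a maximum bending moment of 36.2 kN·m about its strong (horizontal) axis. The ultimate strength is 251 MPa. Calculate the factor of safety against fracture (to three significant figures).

Section modulus S = bh²/6 = 88.2×182²/6 = 486900 mm³.
σ = M/S = 3.6200×10^7/486900 = 74.34 MPa.
n = 251/74.34 = 3.376.

n = 3.38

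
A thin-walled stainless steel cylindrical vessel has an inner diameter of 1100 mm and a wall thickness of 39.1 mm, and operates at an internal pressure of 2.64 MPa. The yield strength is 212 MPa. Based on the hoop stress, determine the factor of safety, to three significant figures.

n = 5.71

σ_h = pD/(2t) = 2.64×1100/(2×39.1) = 37.14 MPa.
n = 212/37.14 = 5.709.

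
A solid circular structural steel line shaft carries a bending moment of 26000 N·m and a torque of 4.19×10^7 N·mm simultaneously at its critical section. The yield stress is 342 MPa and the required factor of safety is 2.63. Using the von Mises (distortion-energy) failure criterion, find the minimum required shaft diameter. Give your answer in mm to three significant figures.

σ_allow = σ_y/n = 342/2.63 = 130.0 MPa.
For a solid shaft σ_b = 32M/(πd³) and τ = 16T/(πd³), so the von Mises stress is σ' = (16/πd³)·√(4M²+3T²).
√(4M²+3T²) = √(4×(2.600×10^7)² + 3×(4.190×10^7)²) = 8.928×10^7 N·mm.
d³ = 16×8.928×10^7/(π×130.0) = 3.497×10^6 mm³.
d = 151.8 mm.

d = 152 mm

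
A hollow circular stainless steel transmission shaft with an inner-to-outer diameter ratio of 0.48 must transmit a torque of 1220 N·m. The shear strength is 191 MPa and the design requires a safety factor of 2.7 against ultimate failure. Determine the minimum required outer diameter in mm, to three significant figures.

d_o = 45.3 mm

τ_allow = 191/2.7 = 70.74 MPa.
For a hollow shaft τ = 16T/[πd_o³(1−k⁴)] with k = 0.48, so 1−k⁴ = 0.9469.
d_o³ = 16T/[π τ_allow (1−k⁴)] = 16×1220000/(π×70.74×0.9469) = 92760 mm³.
d_o = 45.27 mm.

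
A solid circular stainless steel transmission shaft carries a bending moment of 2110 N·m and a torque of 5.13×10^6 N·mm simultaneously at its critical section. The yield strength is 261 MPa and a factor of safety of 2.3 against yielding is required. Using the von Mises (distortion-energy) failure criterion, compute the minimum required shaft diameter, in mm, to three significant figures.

σ_allow = σ_y/n = 261/2.3 = 113.5 MPa.
For a solid shaft σ_b = 32M/(πd³) and τ = 16T/(πd³), so the von Mises stress is σ' = (16/πd³)·√(4M²+3T²).
√(4M²+3T²) = √(4×(2.110×10^6)² + 3×(5.130×10^6)²) = 9.837×10^6 N·mm.
d³ = 16×9.837×10^6/(π×113.5) = 441500 mm³.
d = 76.14 mm.

d = 76.1 mm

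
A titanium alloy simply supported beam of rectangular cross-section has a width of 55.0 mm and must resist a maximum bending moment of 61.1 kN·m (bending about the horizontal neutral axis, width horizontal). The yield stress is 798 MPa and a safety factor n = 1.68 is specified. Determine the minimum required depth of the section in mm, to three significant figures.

h = 118 mm

σ_allow = 798/1.68 = 475.0 MPa.
For a rectangular section σ = 6M/(bh²), so h² = 6M/(b σ_allow) = 6×6.1100×10^7/(55.0×475.0) = 14030 mm².
h = 118.5 mm.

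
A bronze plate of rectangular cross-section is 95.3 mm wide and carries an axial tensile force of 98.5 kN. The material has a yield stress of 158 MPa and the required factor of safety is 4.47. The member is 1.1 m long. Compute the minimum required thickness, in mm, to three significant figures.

σ_allow = 158/4.47 = 35.35 MPa.
Required area A = F/σ_allow = 98500/35.35 = 2787 mm².
t = A/w = 2787/95.3 = 29.24 mm.

t = 29.2 mm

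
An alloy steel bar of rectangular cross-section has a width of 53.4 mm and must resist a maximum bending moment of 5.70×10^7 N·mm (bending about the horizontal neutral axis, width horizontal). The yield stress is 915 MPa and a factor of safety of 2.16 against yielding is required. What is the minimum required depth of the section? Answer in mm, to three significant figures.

σ_allow = 915/2.16 = 423.6 MPa.
For a rectangular section σ = 6M/(bh²), so h² = 6M/(b σ_allow) = 6×5.7000×10^7/(53.4×423.6) = 15120 mm².
h = 123.0 mm.

h = 123 mm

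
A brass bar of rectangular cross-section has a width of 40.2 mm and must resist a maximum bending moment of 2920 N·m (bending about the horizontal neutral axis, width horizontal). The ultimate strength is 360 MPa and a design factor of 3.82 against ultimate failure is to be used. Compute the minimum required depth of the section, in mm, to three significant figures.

σ_allow = 360/3.82 = 94.24 MPa.
For a rectangular section σ = 6M/(bh²), so h² = 6M/(b σ_allow) = 6×2920000/(40.2×94.24) = 4625 mm².
h = 68.00 mm.

h = 68.0 mm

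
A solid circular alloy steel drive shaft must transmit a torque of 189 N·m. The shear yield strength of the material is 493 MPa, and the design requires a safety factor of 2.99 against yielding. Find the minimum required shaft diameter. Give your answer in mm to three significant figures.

d = 18.0 mm

Allowable shear stress τ_allow = 493/2.99 = 164.9 MPa.
For a solid shaft τ = 16T/(πd³), so d³ = 16T/(π τ_allow) = 16×189000/(π×164.9) = 5838 mm³.
d = (5838)^(1/3) = 18.01 mm.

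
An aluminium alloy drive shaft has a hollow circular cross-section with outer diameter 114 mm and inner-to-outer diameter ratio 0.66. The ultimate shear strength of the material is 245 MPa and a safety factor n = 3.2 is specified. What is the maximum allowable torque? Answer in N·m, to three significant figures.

τ_allow = 245/3.2 = 76.56 MPa.
For a hollow shaft T_allow = τ_allow·πd_o³(1−k⁴)/16 with 1−k⁴ = 0.8103, so πd_o³(1−k⁴)/16 = 235700 mm³.
T_allow = 76.56×235700 = 1.805×10^7 N·mm = 18050 N·m.

T_allow = 18000 N·m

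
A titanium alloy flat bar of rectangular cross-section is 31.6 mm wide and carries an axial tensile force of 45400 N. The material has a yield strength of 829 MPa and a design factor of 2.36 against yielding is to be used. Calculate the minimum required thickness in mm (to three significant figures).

σ_allow = 829/2.36 = 351.3 MPa.
Required area A = F/σ_allow = 45400/351.3 = 129.2 mm².
t = A/w = 129.2/31.6 = 4.090 mm.

t = 4.09 mm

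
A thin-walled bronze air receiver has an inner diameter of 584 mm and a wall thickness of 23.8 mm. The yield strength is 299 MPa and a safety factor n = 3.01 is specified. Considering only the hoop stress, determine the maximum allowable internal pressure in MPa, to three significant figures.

p_allow = 8.10 MPa

σ_allow = 299/3.01 = 99.34 MPa.
σ_h = pD/(2t) → p_allow = 2σ_allow t/D = 2×99.34×23.8/584 = 8.097 MPa.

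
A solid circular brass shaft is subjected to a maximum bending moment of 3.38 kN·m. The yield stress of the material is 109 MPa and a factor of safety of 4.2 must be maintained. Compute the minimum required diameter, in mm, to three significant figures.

σ_allow = 109/4.2 = 25.95 MPa.
For a solid circular section σ = 32M/(πd³), so d³ = 32M/(π σ_allow) = 32×3380000/(π×25.95) = 1.327×10^6 mm³.
d = 109.9 mm.

d = 110 mm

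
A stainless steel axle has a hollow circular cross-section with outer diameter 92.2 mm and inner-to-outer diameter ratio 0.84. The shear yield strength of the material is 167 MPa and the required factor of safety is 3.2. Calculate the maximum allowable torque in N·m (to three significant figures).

τ_allow = 167/3.2 = 52.19 MPa.
For a hollow shaft T_allow = τ_allow·πd_o³(1−k⁴)/16 with 1−k⁴ = 0.5021, so πd_o³(1−k⁴)/16 = 77270 mm³.
T_allow = 52.19×77270 = 4.033×10^6 N·mm = 4033 N·m.

T_allow = 4030 N·m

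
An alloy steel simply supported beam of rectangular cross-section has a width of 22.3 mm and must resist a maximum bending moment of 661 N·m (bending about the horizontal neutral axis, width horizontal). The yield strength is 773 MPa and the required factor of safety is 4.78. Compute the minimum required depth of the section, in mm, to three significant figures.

σ_allow = 773/4.78 = 161.7 MPa.
For a rectangular section σ = 6M/(bh²), so h² = 6M/(b σ_allow) = 6×661000/(22.3×161.7) = 1100 mm².
h = 33.16 mm.

h = 33.2 mm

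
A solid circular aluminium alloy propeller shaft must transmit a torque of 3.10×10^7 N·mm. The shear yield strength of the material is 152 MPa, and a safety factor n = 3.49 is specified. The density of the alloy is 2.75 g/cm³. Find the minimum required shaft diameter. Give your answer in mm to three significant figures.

Allowable shear stress τ_allow = 152/3.49 = 43.55 MPa.
For a solid shaft τ = 16T/(πd³), so d³ = 16T/(π τ_allow) = 16×3.1000×10^7/(π×43.55) = 3.625×10^6 mm³.
d = (3.625×10^6)^(1/3) = 153.6 mm.

d = 154 mm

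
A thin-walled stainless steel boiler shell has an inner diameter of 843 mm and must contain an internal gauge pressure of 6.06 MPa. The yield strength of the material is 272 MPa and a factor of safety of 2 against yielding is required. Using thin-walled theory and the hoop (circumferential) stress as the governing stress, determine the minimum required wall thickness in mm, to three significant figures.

t = 18.8 mm

σ_allow = 272/2 = 136.0 MPa.
Hoop stress σ_h = pD/(2t), so t = pD/(2σ_allow) = 6.06×843/(2×136.0) = 18.78 mm.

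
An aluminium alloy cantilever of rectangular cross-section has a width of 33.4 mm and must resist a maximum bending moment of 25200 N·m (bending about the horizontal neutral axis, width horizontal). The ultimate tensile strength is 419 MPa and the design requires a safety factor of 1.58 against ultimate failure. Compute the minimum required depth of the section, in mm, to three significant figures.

σ_allow = 419/1.58 = 265.2 MPa.
For a rectangular section σ = 6M/(bh²), so h² = 6M/(b σ_allow) = 6×2.5200×10^7/(33.4×265.2) = 17070 mm².
h = 130.7 mm.

h = 131 mm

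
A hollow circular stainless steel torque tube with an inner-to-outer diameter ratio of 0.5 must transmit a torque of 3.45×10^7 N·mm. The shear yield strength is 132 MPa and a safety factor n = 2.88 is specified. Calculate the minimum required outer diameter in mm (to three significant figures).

τ_allow = 132/2.88 = 45.83 MPa.
For a hollow shaft τ = 16T/[πd_o³(1−k⁴)] with k = 0.5, so 1−k⁴ = 0.9375.
d_o³ = 16T/[π τ_allow (1−k⁴)] = 16×3.4500×10^7/(π×45.83×0.9375) = 4.089×10^6 mm³.
d_o = 159.9 mm.

d_o = 160 mm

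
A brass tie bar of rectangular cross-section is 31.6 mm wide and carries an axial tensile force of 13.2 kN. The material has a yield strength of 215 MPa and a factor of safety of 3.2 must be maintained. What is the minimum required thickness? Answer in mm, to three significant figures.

t = 6.22 mm

σ_allow = 215/3.2 = 67.19 MPa.
Required area A = F/σ_allow = 13200/67.19 = 196.5 mm².
t = A/w = 196.5/31.6 = 6.217 mm.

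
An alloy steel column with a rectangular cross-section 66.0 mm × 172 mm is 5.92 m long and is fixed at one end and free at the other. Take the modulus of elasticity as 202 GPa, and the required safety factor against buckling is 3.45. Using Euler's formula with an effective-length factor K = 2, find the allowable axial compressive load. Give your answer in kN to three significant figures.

Buckling occurs about the weak axis: I_min = h·b³/12 = 172×66.0³/12 = 4.121×10^6 mm⁴ (b = 66.0 mm is the smaller dimension).
Effective length L_e = KL = 2×5.92 m = 11840 mm.
Euler critical load P_cr = π²EI/L_e² = π²×202000×4.121×10^6/11840² = 58600 N.
P_allow = P_cr/n = 58600/3.45 = 16990 N.

P_allow = 17.0 kN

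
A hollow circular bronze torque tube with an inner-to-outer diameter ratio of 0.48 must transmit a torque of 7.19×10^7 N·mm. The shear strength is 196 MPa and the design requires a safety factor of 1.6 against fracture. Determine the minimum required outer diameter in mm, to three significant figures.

d_o = 147 mm

τ_allow = 196/1.6 = 122.5 MPa.
For a hollow shaft τ = 16T/[πd_o³(1−k⁴)] with k = 0.48, so 1−k⁴ = 0.9469.
d_o³ = 16T/[π τ_allow (1−k⁴)] = 16×7.1900×10^7/(π×122.5×0.9469) = 3.157×10^6 mm³.
d_o = 146.7 mm.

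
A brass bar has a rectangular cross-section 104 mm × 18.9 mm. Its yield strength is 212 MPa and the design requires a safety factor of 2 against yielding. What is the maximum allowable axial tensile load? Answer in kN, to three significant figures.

F_allow = 208 kN

σ_allow = 212/2 = 106.0 MPa.
A = 104×18.9 = 1966 mm².
F_allow = σ_allow × A = 106.0×1966 = 208400 N.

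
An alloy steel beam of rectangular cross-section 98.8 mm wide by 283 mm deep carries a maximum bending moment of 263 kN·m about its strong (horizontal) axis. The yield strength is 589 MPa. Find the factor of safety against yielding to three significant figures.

Section modulus S = bh²/6 = 98.8×283²/6 = 1.319×10^6 mm³.
σ = M/S = 2.6300×10^8/1.319×10^6 = 199.4 MPa.
n = 589/199.4 = 2.954.

n = 2.95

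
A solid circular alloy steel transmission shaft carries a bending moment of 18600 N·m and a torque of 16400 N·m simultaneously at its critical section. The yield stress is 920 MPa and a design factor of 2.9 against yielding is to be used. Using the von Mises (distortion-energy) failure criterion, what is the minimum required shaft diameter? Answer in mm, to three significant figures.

d = 90.9 mm

σ_allow = σ_y/n = 920/2.9 = 317.2 MPa.
For a solid shaft σ_b = 32M/(πd³) and τ = 16T/(πd³), so the von Mises stress is σ' = (16/πd³)·√(4M²+3T²).
√(4M²+3T²) = √(4×(1.860×10^7)² + 3×(1.640×10^7)²) = 4.681×10^7 N·mm.
d³ = 16×4.681×10^7/(π×317.2) = 751400 mm³.
d = 90.91 mm.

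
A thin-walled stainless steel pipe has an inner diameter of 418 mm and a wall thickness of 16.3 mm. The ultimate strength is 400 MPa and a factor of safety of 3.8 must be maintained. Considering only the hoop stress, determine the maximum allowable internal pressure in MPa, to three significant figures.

σ_allow = 400/3.8 = 105.3 MPa.
σ_h = pD/(2t) → p_allow = 2σ_allow t/D = 2×105.3×16.3/418 = 8.210 MPa.

p_allow = 8.21 MPa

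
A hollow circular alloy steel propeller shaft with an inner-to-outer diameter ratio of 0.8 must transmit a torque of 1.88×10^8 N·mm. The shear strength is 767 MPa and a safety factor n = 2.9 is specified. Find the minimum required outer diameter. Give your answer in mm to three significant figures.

τ_allow = 767/2.9 = 264.5 MPa.
For a hollow shaft τ = 16T/[πd_o³(1−k⁴)] with k = 0.8, so 1−k⁴ = 0.5904.
d_o³ = 16T/[π τ_allow (1−k⁴)] = 16×1.8800×10^8/(π×264.5×0.5904) = 6.132×10^6 mm³.
d_o = 183.0 mm.

d_o = 183 mm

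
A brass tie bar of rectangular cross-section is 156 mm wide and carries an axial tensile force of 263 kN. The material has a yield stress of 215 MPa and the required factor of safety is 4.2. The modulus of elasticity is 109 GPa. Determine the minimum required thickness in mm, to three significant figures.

t = 32.9 mm

σ_allow = 215/4.2 = 51.19 MPa.
Required area A = F/σ_allow = 263000/51.19 = 5138 mm².
t = A/w = 5138/156 = 32.93 mm.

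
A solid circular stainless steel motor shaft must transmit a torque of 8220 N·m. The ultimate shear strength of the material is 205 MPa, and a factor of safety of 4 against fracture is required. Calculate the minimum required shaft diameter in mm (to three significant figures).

Allowable shear stress τ_allow = 205/4 = 51.25 MPa.
For a solid shaft τ = 16T/(πd³), so d³ = 16T/(π τ_allow) = 16×8220000/(π×51.25) = 816900 mm³.
d = (816900)^(1/3) = 93.48 mm.

d = 93.5 mm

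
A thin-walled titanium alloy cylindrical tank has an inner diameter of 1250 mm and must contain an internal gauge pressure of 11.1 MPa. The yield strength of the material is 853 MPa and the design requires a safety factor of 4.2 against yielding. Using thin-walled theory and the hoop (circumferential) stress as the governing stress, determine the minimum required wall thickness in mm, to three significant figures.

t = 34.2 mm

σ_allow = 853/4.2 = 203.1 MPa.
Hoop stress σ_h = pD/(2t), so t = pD/(2σ_allow) = 11.1×1250/(2×203.1) = 34.16 mm.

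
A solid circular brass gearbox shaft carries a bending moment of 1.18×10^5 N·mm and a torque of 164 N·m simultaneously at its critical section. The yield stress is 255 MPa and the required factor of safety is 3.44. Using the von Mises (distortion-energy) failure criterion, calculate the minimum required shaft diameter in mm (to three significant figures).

d = 29.4 mm

σ_allow = σ_y/n = 255/3.44 = 74.13 MPa.
For a solid shaft σ_b = 32M/(πd³) and τ = 16T/(πd³), so the von Mises stress is σ' = (16/πd³)·√(4M²+3T²).
√(4M²+3T²) = √(4×(118000)² + 3×(164000)²) = 369300 N·mm.
d³ = 16×369300/(π×74.13) = 25370 mm³.
d = 29.38 mm.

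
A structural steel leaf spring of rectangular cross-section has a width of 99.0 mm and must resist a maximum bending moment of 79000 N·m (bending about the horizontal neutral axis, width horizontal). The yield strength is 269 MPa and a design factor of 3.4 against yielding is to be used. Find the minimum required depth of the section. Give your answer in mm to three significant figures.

σ_allow = 269/3.4 = 79.12 MPa.
For a rectangular section σ = 6M/(bh²), so h² = 6M/(b σ_allow) = 6×7.9000×10^7/(99.0×79.12) = 60520 mm².
h = 246.0 mm.

h = 246 mm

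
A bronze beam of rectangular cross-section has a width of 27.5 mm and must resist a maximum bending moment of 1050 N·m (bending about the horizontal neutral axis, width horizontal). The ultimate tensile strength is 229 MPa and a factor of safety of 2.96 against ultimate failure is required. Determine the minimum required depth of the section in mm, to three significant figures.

σ_allow = 229/2.96 = 77.36 MPa.
For a rectangular section σ = 6M/(bh²), so h² = 6M/(b σ_allow) = 6×1050000/(27.5×77.36) = 2961 mm².
h = 54.42 mm.

h = 54.4 mm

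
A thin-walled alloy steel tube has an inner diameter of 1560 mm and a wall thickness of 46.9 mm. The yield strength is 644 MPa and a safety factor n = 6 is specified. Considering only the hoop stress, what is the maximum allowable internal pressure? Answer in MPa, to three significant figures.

σ_allow = 644/6 = 107.3 MPa.
σ_h = pD/(2t) → p_allow = 2σ_allow t/D = 2×107.3×46.9/1560 = 6.454 MPa.

p_allow = 6.45 MPa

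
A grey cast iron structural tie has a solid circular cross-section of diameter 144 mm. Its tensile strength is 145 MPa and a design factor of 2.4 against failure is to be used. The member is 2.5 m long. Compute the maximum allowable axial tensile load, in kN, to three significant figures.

σ_allow = 145/2.4 = 60.42 MPa.
A = πd²/4 = π×144²/4 = 16290 mm².
F_allow = σ_allow × A = 60.42×16290 = 983900 N.

F_allow = 984 kN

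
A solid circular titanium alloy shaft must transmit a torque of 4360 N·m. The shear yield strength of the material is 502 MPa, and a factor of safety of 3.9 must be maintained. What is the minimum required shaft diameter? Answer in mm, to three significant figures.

Allowable shear stress τ_allow = 502/3.9 = 128.7 MPa.
For a solid shaft τ = 16T/(πd³), so d³ = 16T/(π τ_allow) = 16×4360000/(π×128.7) = 172500 mm³.
d = (172500)^(1/3) = 55.67 mm.

d = 55.7 mm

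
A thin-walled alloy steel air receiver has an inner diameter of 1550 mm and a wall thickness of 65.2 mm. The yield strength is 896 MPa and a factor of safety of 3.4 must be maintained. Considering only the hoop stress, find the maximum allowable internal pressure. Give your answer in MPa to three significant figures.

p_allow = 22.2 MPa

σ_allow = 896/3.4 = 263.5 MPa.
σ_h = pD/(2t) → p_allow = 2σ_allow t/D = 2×263.5×65.2/1550 = 22.17 MPa.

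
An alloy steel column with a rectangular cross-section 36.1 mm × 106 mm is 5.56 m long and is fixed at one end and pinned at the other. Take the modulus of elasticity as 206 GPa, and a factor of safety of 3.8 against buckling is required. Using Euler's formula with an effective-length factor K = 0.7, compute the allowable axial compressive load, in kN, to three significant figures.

P_allow = 14.7 kN

Buckling occurs about the weak axis: I_min = h·b³/12 = 106×36.1³/12 = 415600 mm⁴ (b = 36.1 mm is the smaller dimension).
Effective length L_e = KL = 0.7×5.56 m = 3892 mm.
Euler critical load P_cr = π²EI/L_e² = π²×206000×415600/3892² = 55780 N.
P_allow = P_cr/n = 55780/3.8 = 14680 N.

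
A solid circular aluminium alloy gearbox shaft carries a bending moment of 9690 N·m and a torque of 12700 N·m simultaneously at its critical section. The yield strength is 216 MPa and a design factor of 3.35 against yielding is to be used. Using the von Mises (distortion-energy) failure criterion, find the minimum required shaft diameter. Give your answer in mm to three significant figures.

σ_allow = σ_y/n = 216/3.35 = 64.48 MPa.
For a solid shaft σ_b = 32M/(πd³) and τ = 16T/(πd³), so the von Mises stress is σ' = (16/πd³)·√(4M²+3T²).
√(4M²+3T²) = √(4×(9.690×10^6)² + 3×(1.270×10^7)²) = 2.932×10^7 N·mm.
d³ = 16×2.932×10^7/(π×64.48) = 2.316×10^6 mm³.
d = 132.3 mm.

d = 132 mm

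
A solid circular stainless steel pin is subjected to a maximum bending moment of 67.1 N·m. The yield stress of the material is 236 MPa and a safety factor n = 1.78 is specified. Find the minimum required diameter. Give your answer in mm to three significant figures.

σ_allow = 236/1.78 = 132.6 MPa.
For a solid circular section σ = 32M/(πd³), so d³ = 32M/(π σ_allow) = 32×67100/(π×132.6) = 5155 mm³.
d = 17.27 mm.

d = 17.3 mm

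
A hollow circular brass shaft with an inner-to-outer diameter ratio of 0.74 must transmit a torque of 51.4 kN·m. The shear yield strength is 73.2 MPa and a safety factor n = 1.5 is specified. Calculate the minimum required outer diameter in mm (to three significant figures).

d_o = 197 mm

τ_allow = 73.2/1.5 = 48.80 MPa.
For a hollow shaft τ = 16T/[πd_o³(1−k⁴)] with k = 0.74, so 1−k⁴ = 0.7001.
d_o³ = 16T/[π τ_allow (1−k⁴)] = 16×5.1400×10^7/(π×48.80×0.7001) = 7.662×10^6 mm³.
d_o = 197.1 mm.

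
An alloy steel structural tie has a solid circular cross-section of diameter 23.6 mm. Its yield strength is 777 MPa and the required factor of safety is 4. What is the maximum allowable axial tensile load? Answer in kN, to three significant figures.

F_allow = 85.0 kN

σ_allow = 777/4 = 194.2 MPa.
A = πd²/4 = π×23.6²/4 = 437.4 mm².
F_allow = σ_allow × A = 194.2×437.4 = 84970 N.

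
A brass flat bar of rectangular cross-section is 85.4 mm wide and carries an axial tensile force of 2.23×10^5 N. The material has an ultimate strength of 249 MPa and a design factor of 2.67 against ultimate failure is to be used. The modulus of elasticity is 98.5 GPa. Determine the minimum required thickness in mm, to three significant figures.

σ_allow = 249/2.67 = 93.26 MPa.
Required area A = F/σ_allow = 223000/93.26 = 2391 mm².
t = A/w = 2391/85.4 = 28.00 mm.

t = 28.0 mm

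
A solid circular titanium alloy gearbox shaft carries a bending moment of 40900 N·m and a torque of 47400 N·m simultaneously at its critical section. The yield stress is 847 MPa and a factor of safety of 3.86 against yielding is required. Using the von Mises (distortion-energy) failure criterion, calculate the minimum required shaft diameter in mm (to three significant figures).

σ_allow = σ_y/n = 847/3.86 = 219.4 MPa.
For a solid shaft σ_b = 32M/(πd³) and τ = 16T/(πd³), so the von Mises stress is σ' = (16/πd³)·√(4M²+3T²).
√(4M²+3T²) = √(4×(4.090×10^7)² + 3×(4.740×10^7)²) = 1.159×10^8 N·mm.
d³ = 16×1.159×10^8/(π×219.4) = 2.690×10^6 mm³.
d = 139.1 mm.

d = 139 mm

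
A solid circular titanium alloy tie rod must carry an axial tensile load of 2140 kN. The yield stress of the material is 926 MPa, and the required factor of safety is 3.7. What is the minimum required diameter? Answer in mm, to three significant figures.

d = 104 mm

Allowable stress σ_allow = 926/3.7 = 250.3 MPa.
Required area A = F/σ_allow = 2140000/250.3 = 8551 mm².
A = πd²/4 → d = √(4A/π) = 104.3 mm.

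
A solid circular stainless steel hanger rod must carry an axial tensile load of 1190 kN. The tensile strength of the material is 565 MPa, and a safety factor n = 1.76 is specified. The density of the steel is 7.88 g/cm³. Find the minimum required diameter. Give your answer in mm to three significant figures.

d = 68.7 mm

Allowable stress σ_allow = 565/1.76 = 321.0 MPa.
Required area A = F/σ_allow = 1190000/321.0 = 3707 mm².
A = πd²/4 → d = √(4A/π) = 68.70 mm.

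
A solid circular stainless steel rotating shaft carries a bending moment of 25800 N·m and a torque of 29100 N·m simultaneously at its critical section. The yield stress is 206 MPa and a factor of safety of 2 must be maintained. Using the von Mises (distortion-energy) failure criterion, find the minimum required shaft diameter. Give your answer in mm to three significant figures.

σ_allow = σ_y/n = 206/2 = 103.0 MPa.
For a solid shaft σ_b = 32M/(πd³) and τ = 16T/(πd³), so the von Mises stress is σ' = (16/πd³)·√(4M²+3T²).
√(4M²+3T²) = √(4×(2.580×10^7)² + 3×(2.910×10^7)²) = 7.213×10^7 N·mm.
d³ = 16×7.213×10^7/(π×103.0) = 3.567×10^6 mm³.
d = 152.8 mm.

d = 153 mm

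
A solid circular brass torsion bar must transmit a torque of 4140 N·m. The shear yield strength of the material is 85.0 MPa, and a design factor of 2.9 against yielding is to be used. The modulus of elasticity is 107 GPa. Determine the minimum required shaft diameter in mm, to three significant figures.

d = 89.6 mm

Allowable shear stress τ_allow = 85.0/2.9 = 29.31 MPa.
For a solid shaft τ = 16T/(πd³), so d³ = 16T/(π τ_allow) = 16×4140000/(π×29.31) = 719400 mm³.
d = (719400)^(1/3) = 89.60 mm.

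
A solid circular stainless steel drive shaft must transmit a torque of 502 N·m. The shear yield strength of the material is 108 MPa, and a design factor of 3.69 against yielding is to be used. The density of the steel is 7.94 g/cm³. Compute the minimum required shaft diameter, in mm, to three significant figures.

d = 44.4 mm

Allowable shear stress τ_allow = 108/3.69 = 29.27 MPa.
For a solid shaft τ = 16T/(πd³), so d³ = 16T/(π τ_allow) = 16×502000/(π×29.27) = 87350 mm³.
d = (87350)^(1/3) = 44.37 mm.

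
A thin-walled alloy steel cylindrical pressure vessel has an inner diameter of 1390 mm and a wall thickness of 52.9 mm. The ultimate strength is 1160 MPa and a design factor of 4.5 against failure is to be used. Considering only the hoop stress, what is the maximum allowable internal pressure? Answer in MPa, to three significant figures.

σ_allow = 1160/4.5 = 257.8 MPa.
σ_h = pD/(2t) → p_allow = 2σ_allow t/D = 2×257.8×52.9/1390 = 19.62 MPa.

p_allow = 19.6 MPa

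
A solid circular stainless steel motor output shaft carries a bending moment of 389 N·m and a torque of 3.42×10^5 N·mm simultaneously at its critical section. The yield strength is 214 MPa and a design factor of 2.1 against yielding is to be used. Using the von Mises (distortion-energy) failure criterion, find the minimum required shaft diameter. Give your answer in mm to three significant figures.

σ_allow = σ_y/n = 214/2.1 = 101.9 MPa.
For a solid shaft σ_b = 32M/(πd³) and τ = 16T/(πd³), so the von Mises stress is σ' = (16/πd³)·√(4M²+3T²).
√(4M²+3T²) = √(4×(389000)² + 3×(342000)²) = 977800 N·mm.
d³ = 16×977800/(π×101.9) = 48870 mm³.
d = 36.56 mm.

d = 36.6 mm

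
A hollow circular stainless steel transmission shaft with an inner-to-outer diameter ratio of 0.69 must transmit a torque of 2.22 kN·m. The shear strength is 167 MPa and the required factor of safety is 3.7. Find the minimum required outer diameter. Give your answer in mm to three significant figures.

d_o = 68.7 mm

τ_allow = 167/3.7 = 45.14 MPa.
For a hollow shaft τ = 16T/[πd_o³(1−k⁴)] with k = 0.69, so 1−k⁴ = 0.7733.
d_o³ = 16T/[π τ_allow (1−k⁴)] = 16×2220000/(π×45.14×0.7733) = 323900 mm³.
d_o = 68.68 mm.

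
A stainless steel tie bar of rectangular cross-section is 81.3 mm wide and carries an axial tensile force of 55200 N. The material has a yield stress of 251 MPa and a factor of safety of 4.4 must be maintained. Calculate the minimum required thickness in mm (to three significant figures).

t = 11.9 mm

σ_allow = 251/4.4 = 57.05 MPa.
Required area A = F/σ_allow = 55200/57.05 = 967.6 mm².
t = A/w = 967.6/81.3 = 11.90 mm.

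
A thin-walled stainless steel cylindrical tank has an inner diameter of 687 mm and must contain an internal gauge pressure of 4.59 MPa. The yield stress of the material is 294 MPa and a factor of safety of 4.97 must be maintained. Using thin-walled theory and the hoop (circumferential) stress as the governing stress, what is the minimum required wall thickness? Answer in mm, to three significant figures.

t = 26.7 mm

σ_allow = 294/4.97 = 59.15 MPa.
Hoop stress σ_h = pD/(2t), so t = pD/(2σ_allow) = 4.59×687/(2×59.15) = 26.65 mm.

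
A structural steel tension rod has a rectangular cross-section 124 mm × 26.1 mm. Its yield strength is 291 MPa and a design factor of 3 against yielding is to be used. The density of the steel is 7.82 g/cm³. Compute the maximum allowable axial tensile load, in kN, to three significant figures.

σ_allow = 291/3 = 97.00 MPa.
A = 124×26.1 = 3236 mm².
F_allow = σ_allow × A = 97.00×3236 = 313900 N.

F_allow = 314 kN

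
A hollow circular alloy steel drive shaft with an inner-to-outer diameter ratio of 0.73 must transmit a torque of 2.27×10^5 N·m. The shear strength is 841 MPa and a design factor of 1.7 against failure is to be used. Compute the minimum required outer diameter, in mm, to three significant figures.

d_o = 148 mm

τ_allow = 841/1.7 = 494.7 MPa.
For a hollow shaft τ = 16T/[πd_o³(1−k⁴)] with k = 0.73, so 1−k⁴ = 0.7160.
d_o³ = 16T/[π τ_allow (1−k⁴)] = 16×2.2700×10^8/(π×494.7×0.7160) = 3.264×10^6 mm³.
d_o = 148.3 mm.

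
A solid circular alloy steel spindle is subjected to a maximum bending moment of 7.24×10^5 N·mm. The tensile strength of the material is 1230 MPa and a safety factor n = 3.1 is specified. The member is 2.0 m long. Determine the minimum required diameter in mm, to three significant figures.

σ_allow = 1230/3.1 = 396.8 MPa.
For a solid circular section σ = 32M/(πd³), so d³ = 32M/(π σ_allow) = 32×724000/(π×396.8) = 18590 mm³.
d = 26.49 mm.

d = 26.5 mm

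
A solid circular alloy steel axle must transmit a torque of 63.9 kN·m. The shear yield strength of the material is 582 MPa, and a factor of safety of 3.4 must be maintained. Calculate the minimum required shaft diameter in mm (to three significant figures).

Allowable shear stress τ_allow = 582/3.4 = 171.2 MPa.
For a solid shaft τ = 16T/(πd³), so d³ = 16T/(π τ_allow) = 16×6.3900×10^7/(π×171.2) = 1.901×10^6 mm³.
d = (1.901×10^6)^(1/3) = 123.9 mm.

d = 124 mm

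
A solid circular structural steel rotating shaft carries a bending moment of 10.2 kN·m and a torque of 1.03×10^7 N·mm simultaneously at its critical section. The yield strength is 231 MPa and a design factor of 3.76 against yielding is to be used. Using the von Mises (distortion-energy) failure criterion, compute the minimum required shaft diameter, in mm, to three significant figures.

d = 131 mm

σ_allow = σ_y/n = 231/3.76 = 61.44 MPa.
For a solid shaft σ_b = 32M/(πd³) and τ = 16T/(πd³), so the von Mises stress is σ' = (16/πd³)·√(4M²+3T²).
√(4M²+3T²) = √(4×(1.020×10^7)² + 3×(1.030×10^7)²) = 2.710×10^7 N·mm.
d³ = 16×2.710×10^7/(π×61.44) = 2.247×10^6 mm³.
d = 131.0 mm.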